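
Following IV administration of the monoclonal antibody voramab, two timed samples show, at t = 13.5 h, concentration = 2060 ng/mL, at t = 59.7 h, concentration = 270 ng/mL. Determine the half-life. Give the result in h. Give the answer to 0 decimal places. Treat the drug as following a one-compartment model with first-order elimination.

k = ln(C₁/C₂) / (t₂ − t₁) = ln(2060/270) / (59.7 − 13.5)
  = 2.032 / 46.20 = 0.04398 h⁻¹
t½ = ln2 / k = 0.693147 / 0.04398 = 15.76 h

16 h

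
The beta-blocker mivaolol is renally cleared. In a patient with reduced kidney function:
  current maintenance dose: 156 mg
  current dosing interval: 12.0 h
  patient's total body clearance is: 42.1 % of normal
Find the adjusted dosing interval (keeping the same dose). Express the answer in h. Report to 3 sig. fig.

28.5 h

To keep the same average steady-state level, dosing rate must scale with clearance.
CL ratio = 42.1 / 100 = 0.4210
New interval (same dose) = 12.0 / 0.4210 = 28.50 h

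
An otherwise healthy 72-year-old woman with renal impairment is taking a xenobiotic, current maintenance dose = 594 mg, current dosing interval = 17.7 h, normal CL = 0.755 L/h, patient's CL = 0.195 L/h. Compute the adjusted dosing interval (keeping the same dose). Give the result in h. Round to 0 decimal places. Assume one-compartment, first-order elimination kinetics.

To keep the same average steady-state level, dosing rate must scale with clearance.
CL ratio = 0.195 / 0.755 = 0.2583
New interval (same dose) = 17.7 / 0.2583 = 68.52 h

69 h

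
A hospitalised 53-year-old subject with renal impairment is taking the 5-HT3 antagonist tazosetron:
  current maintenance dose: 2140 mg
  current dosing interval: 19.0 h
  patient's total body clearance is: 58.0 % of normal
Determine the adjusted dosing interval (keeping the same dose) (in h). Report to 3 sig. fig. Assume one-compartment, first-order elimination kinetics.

To keep the same average steady-state level, dosing rate must scale with clearance.
CL ratio = 58.0 / 100 = 0.5800
New interval (same dose) = 19.0 / 0.5800 = 32.76 h

32.8 h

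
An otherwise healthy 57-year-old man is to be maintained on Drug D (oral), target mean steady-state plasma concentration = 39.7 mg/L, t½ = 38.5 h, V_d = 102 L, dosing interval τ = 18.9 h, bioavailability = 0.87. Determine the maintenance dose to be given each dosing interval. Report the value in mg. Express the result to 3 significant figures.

1580 mg

k = ln2 / t½ = 0.693147 / 38.5 = 0.01800 h⁻¹
CL = k × Vd = 0.01800 × 102 = 1.836 L/h
At steady state, F × (Dose/τ) = Css × CL.
Dose = Css × CL × τ / F = 39.7 × 1.836 × 18.9 / 0.87 = 1583 mg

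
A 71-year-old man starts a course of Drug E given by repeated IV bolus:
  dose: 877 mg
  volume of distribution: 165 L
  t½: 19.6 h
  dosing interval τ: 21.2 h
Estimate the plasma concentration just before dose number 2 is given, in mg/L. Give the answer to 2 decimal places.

C₀ per dose = Dose / Vd = 877 / 165 = 5.315 mg/L
k = ln2 / t½ = 0.693147 / 19.6 = 0.03536 h⁻¹
Fraction remaining after one interval: r = e^(−kτ) = e^(−0.03536 × 21.2) = 0.4725
Before dose 2, 1 dose has been given (aged 1τ).
C_trough = C₀ × r = 5.315 × 0.4725 = 2.511 mg/L

2.51 mg/L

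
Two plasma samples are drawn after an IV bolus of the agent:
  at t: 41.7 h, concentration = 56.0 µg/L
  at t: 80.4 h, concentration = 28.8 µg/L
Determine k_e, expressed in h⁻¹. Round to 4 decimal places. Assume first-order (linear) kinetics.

0.0172 h⁻¹

k = ln(C₁/C₂) / (t₂ − t₁) = ln(56.0/28.8) / (80.4 − 41.7)
  = 0.6650 / 38.70 = 0.01718 h⁻¹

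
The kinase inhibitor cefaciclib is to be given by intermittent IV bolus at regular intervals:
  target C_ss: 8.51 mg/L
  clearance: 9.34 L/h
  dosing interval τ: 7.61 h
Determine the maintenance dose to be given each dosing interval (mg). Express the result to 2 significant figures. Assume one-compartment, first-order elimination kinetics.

At steady state, Dose/τ = Css × CL.
Dose = Css × CL × τ = 8.51 × 9.340 × 7.61 = 604.9 mg

600 mg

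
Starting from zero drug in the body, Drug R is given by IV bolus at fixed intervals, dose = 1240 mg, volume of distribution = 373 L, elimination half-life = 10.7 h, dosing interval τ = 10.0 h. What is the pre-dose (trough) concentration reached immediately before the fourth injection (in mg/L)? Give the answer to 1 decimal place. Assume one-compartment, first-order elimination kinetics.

C₀ per dose = Dose / Vd = 1240 / 373 = 3.324 mg/L
k = ln2 / t½ = 0.693147 / 10.7 = 0.06478 h⁻¹
Fraction remaining after one interval: r = e^(−kτ) = e^(−0.06478 × 10.0) = 0.5232
Before dose 4, 3 doses have been given (aged 1τ, 2τ, 3τ).
C_trough = C₀ × (r + r² + … + r^3) = C₀ × r(1−r^3)/(1−r)
        = 3.324 × 0.5232 × (1 − 0.1432) / (1 − 0.5232) = 3.125 mg/L

3.1 mg/L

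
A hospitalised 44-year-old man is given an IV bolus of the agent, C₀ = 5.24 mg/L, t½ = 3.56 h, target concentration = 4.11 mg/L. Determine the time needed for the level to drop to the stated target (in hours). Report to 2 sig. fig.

1.2 h

k = ln2 / t½ = 0.693147 / 3.56 = 0.1947 h⁻¹
t = ln(C₀ / C) / k = ln(5.240 / 4.11) / 0.1947
  = ln(1.275) / 0.1947 = 0.2429 / 0.1947 = 1.248 h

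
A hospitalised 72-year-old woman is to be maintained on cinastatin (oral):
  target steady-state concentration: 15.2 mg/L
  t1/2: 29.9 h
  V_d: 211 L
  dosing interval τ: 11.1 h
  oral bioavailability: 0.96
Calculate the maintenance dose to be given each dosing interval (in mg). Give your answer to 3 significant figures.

k = ln2 / t½ = 0.693147 / 29.9 = 0.02318 h⁻¹
CL = k × Vd = 0.02318 × 211 = 4.891 L/h
At steady state, F × (Dose/τ) = Css × CL.
Dose = Css × CL × τ / F = 15.2 × 4.891 × 11.1 / 0.96 = 859.6 mg

860 mg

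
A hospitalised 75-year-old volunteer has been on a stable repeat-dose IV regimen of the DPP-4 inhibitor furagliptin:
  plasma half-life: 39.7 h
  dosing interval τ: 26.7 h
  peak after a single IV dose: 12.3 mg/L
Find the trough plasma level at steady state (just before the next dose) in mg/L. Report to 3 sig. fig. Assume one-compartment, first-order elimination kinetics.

20.7 mg/L

k = ln2 / t½ = 0.693147 / 39.7 = 0.01746 h⁻¹
e^(−kτ) = e^(−0.01746 × 26.7) = 0.6274
Accumulation ratio R = 1 / (1 − e^(−kτ)) = 1 / (1 − 0.6274) = 2.684
Steady-state trough = C₀ × R × e^(−kτ) = 12.3 × 2.684 × 0.6274 = 20.71 mg/L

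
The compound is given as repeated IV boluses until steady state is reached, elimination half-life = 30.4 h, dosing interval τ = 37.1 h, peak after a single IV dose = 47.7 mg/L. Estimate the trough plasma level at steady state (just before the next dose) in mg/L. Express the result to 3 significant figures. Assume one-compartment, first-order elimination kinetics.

35.9 mg/L

k = ln2 / t½ = 0.693147 / 30.4 = 0.02280 h⁻¹
e^(−kτ) = e^(−0.02280 × 37.1) = 0.4292
Accumulation ratio R = 1 / (1 − e^(−kτ)) = 1 / (1 − 0.4292) = 1.752
Steady-state trough = C₀ × R × e^(−kτ) = 47.7 × 1.752 × 0.4292 = 35.87 mg/L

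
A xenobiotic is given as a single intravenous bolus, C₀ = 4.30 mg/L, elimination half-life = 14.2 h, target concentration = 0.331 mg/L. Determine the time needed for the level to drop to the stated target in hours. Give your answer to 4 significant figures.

52.53 h

k = ln2 / t½ = 0.693147 / 14.2 = 0.04881 h⁻¹
t = ln(C₀ / C) / k = ln(4.300 / 0.331) / 0.04881
  = ln(12.99) / 0.04881 = 2.564 / 0.04881 = 52.53 h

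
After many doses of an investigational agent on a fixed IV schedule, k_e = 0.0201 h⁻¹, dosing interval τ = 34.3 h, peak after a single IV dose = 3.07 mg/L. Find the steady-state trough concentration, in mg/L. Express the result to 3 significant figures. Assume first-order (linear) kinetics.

e^(−kτ) = e^(−0.02010 × 34.3) = 0.5019
Accumulation ratio R = 1 / (1 − e^(−kτ)) = 1 / (1 − 0.5019) = 2.008
Steady-state trough = C₀ × R × e^(−kτ) = 3.07 × 2.008 × 0.5019 = 3.094 mg/L

3.09 mg/L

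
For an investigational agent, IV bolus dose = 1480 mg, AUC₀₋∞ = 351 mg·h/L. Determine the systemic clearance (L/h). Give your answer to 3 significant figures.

4.22 L/h

CL = Dose / AUC = 1480 / 351 = 4.217 L/h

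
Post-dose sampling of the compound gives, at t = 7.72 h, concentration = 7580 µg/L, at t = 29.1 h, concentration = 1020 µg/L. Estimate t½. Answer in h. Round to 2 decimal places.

k = ln(C₁/C₂) / (t₂ − t₁) = ln(7580/1020) / (29.1 − 7.72)
  = 2.006 / 21.38 = 0.09383 h⁻¹
t½ = ln2 / k = 0.693147 / 0.09383 = 7.387 h

7.39 h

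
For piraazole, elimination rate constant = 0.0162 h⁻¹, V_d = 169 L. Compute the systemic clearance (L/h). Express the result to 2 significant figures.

CL = k × Vd = 0.0162 × 169 = 2.738 L/h

2.7 L/h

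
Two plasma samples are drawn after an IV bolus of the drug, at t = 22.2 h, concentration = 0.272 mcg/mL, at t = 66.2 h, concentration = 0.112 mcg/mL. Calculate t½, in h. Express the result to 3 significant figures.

k = ln(C₁/C₂) / (t₂ − t₁) = ln(0.272/0.112) / (66.2 − 22.2)
  = 0.8873 / 44.00 = 0.02017 h⁻¹
t½ = ln2 / k = 0.693147 / 0.02017 = 34.37 h

34.4 h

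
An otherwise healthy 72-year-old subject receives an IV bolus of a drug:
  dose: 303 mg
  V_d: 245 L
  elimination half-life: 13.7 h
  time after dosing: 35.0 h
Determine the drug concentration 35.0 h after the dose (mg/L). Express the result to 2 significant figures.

C₀ = Dose / Vd = 303.0 / 245 = 1.237 mg/L
k = ln2 / t½ = 0.693147 / 13.7 = 0.05059 h⁻¹
C = C₀ · e^(−k·t) = 1.237 × e^(−0.05059 × 35.0)
  = 1.237 × 0.1702 = 0.2105 mg/L

0.21 mg/L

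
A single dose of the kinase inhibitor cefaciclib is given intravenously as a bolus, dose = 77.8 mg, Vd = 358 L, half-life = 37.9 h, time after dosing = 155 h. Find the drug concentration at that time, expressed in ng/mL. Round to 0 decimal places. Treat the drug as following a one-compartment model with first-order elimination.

C₀ = Dose / Vd = 77.80 / 358 = 0.2173 mg/L
k = ln2 / t½ = 0.693147 / 37.9 = 0.01829 h⁻¹
C = C₀ · e^(−k·t) = 0.2173 × e^(−0.01829 × 155)
  = 0.2173 × 0.05872 = 0.01276 mg/L
Convert: 0.01276 mg/L × 1000 = 12.76 ng/mL

13 ng/mL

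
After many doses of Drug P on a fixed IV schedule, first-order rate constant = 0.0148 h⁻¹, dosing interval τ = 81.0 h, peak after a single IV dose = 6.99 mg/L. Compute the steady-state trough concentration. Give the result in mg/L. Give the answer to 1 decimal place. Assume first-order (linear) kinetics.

e^(−kτ) = e^(−0.01480 × 81.0) = 0.3016
Accumulation ratio R = 1 / (1 − e^(−kτ)) = 1 / (1 − 0.3016) = 1.432
Steady-state trough = C₀ × R × e^(−kτ) = 6.99 × 1.432 × 0.3016 = 3.019 mg/L

3.0 mg/L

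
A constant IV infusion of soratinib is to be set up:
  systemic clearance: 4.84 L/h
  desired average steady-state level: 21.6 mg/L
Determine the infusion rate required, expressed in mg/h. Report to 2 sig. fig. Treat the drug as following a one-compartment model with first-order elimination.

100 mg/h

At steady state, infusion rate R₀ = Css × CL = 21.6 × 4.840 = 104.5 mg/h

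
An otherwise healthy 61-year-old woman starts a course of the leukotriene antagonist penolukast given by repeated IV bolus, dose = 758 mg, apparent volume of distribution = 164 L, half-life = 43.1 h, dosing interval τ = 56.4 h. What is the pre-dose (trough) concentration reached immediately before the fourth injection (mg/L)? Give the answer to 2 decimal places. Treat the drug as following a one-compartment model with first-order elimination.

2.92 mg/L

C₀ per dose = Dose / Vd = 758 / 164 = 4.622 mg/L
k = ln2 / t½ = 0.693147 / 43.1 = 0.01608 h⁻¹
Fraction remaining after one interval: r = e^(−kτ) = e^(−0.01608 × 56.4) = 0.4038
Before dose 4, 3 doses have been given (aged 1τ, 2τ, 3τ).
C_trough = C₀ × (r + r² + … + r^3) = C₀ × r(1−r^3)/(1−r)
        = 4.622 × 0.4038 × (1 − 0.06584) / (1 − 0.4038) = 2.924 mg/L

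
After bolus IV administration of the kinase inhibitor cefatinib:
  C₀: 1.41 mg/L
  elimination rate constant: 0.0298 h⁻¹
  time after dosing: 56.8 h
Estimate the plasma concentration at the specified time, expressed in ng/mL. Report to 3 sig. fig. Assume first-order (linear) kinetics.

259 ng/mL

C = C₀ · e^(−k·t) = 1.410 × e^(−0.02980 × 56.8)
  = 1.410 × 0.1840 = 0.2594 mg/L
Convert: 0.2594 mg/L × 1000 = 259.4 ng/mL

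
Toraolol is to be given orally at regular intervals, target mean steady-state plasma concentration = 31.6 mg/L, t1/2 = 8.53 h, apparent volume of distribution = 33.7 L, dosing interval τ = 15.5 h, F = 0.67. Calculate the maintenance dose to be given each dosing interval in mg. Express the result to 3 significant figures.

2000 mg

k = ln2 / t½ = 0.693147 / 8.53 = 0.08126 h⁻¹
CL = k × Vd = 0.08126 × 33.7 = 2.738 L/h
At steady state, F × (Dose/τ) = Css × CL.
Dose = Css × CL × τ / F = 31.6 × 2.738 × 15.5 / 0.67 = 2002 mg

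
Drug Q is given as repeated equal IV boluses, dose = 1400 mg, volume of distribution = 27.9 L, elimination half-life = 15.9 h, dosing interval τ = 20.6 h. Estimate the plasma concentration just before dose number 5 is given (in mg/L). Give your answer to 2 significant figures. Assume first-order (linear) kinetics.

C₀ per dose = Dose / Vd = 1400 / 27.9 = 50.18 mg/L
k = ln2 / t½ = 0.693147 / 15.9 = 0.04359 h⁻¹
Fraction remaining after one interval: r = e^(−kτ) = e^(−0.04359 × 20.6) = 0.4074
Before dose 5, 4 doses have been given (aged 1τ, 2τ, 3τ, 4τ).
C_trough = C₀ × (r + r² + … + r^4) = C₀ × r(1−r^4)/(1−r)
        = 50.18 × 0.4074 × (1 − 0.02755) / (1 − 0.4074) = 33.55 mg/L

34 mg/L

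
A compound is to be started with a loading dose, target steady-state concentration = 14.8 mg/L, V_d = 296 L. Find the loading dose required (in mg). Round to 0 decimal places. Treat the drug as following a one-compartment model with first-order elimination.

LD = Css × Vd = 14.8 × 296 = 4381 mg

4381 mg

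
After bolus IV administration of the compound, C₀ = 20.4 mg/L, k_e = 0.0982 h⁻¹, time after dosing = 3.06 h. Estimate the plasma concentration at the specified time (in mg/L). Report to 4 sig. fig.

15.11 mg/L

C = C₀ · e^(−k·t) = 20.40 × e^(−0.09820 × 3.06)
  = 20.40 × 0.7405 = 15.11 mg/L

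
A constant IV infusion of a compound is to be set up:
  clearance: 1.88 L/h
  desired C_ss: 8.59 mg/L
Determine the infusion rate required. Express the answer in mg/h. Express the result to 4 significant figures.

At steady state, infusion rate R₀ = Css × CL = 8.59 × 1.880 = 16.15 mg/h

16.15 mg/h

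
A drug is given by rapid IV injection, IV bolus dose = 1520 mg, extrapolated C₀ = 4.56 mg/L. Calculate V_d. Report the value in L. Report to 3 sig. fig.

333 L

Vd = Dose / C₀ = 1520 / 4.56 = 333.3 L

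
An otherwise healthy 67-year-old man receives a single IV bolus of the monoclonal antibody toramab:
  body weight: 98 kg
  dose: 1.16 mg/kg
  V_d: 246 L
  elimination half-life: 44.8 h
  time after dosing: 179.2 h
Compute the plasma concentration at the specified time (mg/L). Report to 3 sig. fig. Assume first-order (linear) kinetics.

Total dose = 1.16 × 98 = 113.7 mg
C₀ = Dose / Vd = 113.7 / 246 = 0.4622 mg/L
k = ln2 / t½ = 0.693147 / 44.8 = 0.01547 h⁻¹
t / t½ = 179.2 / 44.8 = 4 half-lives
C = C₀ × (1/2)^4 = 0.4622 × 0.06250 = 0.02889 mg/L

0.0289 mg/L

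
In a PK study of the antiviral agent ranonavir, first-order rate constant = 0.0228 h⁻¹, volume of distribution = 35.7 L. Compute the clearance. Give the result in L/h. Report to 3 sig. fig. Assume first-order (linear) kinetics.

CL = k × Vd = 0.0228 × 35.7 = 0.8140 L/h

0.814 L/h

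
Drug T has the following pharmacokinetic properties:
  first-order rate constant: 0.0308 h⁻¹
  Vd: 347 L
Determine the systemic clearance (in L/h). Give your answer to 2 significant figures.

11 L/h

CL = k × Vd = 0.0308 × 347 = 10.69 L/h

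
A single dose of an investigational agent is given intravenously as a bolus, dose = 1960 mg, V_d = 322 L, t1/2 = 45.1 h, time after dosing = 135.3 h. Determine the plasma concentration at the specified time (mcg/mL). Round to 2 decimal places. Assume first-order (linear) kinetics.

0.76 mcg/mL

C₀ = Dose / Vd = 1960 / 322 = 6.087 mg/L
k = ln2 / t½ = 0.693147 / 45.1 = 0.01537 h⁻¹
t / t½ = 135.3 / 45.1 = 3 half-lives
C = C₀ × (1/2)^3 = 6.087 × 0.1250 = 0.7609 mg/L
(0.7609 mg/L = 0.7609 mcg/mL)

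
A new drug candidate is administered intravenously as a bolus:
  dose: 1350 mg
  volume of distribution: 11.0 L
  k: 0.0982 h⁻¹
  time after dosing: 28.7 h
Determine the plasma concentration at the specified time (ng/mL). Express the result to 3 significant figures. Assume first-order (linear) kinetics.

C₀ = Dose / Vd = 1350 / 11.0 = 122.7 mg/L
C = C₀ · e^(−k·t) = 122.7 × e^(−0.09820 × 28.7)
  = 122.7 × 0.05970 = 7.325 mg/L
Convert: 7.325 mg/L × 1000 = 7325 ng/mL

7330 ng/mL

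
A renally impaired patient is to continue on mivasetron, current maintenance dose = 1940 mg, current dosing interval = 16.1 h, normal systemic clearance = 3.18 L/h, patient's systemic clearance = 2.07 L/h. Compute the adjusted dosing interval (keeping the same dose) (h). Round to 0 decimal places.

To keep the same average steady-state level, dosing rate must scale with clearance.
CL ratio = 2.07 / 3.18 = 0.6509
New interval (same dose) = 16.1 / 0.6509 = 24.73 h

25 h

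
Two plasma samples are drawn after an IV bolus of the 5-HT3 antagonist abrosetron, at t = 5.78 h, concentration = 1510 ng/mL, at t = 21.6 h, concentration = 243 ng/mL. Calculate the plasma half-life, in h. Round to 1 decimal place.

k = ln(C₁/C₂) / (t₂ − t₁) = ln(1510/243) / (21.6 − 5.78)
  = 1.827 / 15.82 = 0.1155 h⁻¹
t½ = ln2 / k = 0.693147 / 0.1155 = 6.001 h

6.0 h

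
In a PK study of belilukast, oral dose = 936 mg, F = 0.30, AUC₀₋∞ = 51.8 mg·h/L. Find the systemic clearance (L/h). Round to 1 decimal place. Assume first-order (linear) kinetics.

5.4 L/h

CL = F·Dose / AUC = 0.30 × 936 / 51.8 = 5.421 L/h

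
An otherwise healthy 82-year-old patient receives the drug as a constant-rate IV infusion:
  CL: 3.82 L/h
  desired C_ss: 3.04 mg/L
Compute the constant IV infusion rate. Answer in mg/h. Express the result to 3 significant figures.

At steady state, infusion rate R₀ = Css × CL = 3.04 × 3.820 = 11.61 mg/h

11.6 mg/h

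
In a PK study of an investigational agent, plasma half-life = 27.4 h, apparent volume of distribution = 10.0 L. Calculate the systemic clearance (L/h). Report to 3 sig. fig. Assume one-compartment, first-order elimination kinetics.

0.253 L/h

k = ln2 / t½ = 0.693147 / 27.4 = 0.02530 h⁻¹
CL = k × Vd = 0.02530 × 10.0 = 0.2530 L/h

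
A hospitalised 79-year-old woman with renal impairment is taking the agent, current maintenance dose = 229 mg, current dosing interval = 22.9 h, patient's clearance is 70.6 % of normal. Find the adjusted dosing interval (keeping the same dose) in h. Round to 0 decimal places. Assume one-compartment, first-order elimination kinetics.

32 h

To keep the same average steady-state level, dosing rate must scale with clearance.
CL ratio = 70.6 / 100 = 0.7060
New interval (same dose) = 22.9 / 0.7060 = 32.44 h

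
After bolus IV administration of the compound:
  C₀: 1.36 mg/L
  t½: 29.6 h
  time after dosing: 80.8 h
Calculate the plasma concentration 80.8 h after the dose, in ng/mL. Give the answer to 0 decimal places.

205 ng/mL

k = ln2 / t½ = 0.693147 / 29.6 = 0.02342 h⁻¹
C = C₀ · e^(−k·t) = 1.360 × e^(−0.02342 × 80.8)
  = 1.360 × 0.1507 = 0.2050 mg/L
Convert: 0.2050 mg/L × 1000 = 205.0 ng/mL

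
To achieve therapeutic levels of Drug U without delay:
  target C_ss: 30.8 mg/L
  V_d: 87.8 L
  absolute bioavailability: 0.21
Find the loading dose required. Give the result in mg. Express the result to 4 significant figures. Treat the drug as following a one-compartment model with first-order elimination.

12880 mg

LD = Css × Vd / F = 30.8 × 87.8 / 0.21 = 12880 mg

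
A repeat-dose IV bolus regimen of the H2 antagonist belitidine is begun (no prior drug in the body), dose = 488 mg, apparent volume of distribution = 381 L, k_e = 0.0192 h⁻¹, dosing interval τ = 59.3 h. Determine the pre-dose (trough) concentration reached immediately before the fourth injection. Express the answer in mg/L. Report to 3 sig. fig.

C₀ per dose = Dose / Vd = 488 / 381 = 1.281 mg/L
Fraction remaining after one interval: r = e^(−kτ) = e^(−0.01920 × 59.3) = 0.3203
Before dose 4, 3 doses have been given (aged 1τ, 2τ, 3τ).
C_trough = C₀ × (r + r² + … + r^3) = C₀ × r(1−r^3)/(1−r)
        = 1.281 × 0.3203 × (1 − 0.03286) / (1 − 0.3203) = 0.5838 mg/L

0.584 mg/L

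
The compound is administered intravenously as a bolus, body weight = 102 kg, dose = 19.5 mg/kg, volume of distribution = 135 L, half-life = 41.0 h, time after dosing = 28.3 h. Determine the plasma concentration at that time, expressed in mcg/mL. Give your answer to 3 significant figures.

9.13 mcg/mL

Total dose = 19.5 × 102 = 1989 mg
C₀ = Dose / Vd = 1989 / 135 = 14.73 mg/L
k = ln2 / t½ = 0.693147 / 41.0 = 0.01691 h⁻¹
C = C₀ · e^(−k·t) = 14.73 × e^(−0.01691 × 28.3)
  = 14.73 × 0.6197 = 9.128 mg/L
(9.128 mg/L = 9.128 mcg/mL)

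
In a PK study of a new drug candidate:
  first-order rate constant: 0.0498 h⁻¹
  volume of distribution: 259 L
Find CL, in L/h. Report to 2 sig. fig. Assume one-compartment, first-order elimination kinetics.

CL = k × Vd = 0.0498 × 259 = 12.90 L/h

13 L/h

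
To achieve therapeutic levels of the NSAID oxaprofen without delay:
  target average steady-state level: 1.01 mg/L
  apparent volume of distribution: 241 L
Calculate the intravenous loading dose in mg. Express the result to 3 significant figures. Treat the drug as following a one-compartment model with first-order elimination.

LD = Css × Vd = 1.01 × 241 = 243.4 mg

243 mg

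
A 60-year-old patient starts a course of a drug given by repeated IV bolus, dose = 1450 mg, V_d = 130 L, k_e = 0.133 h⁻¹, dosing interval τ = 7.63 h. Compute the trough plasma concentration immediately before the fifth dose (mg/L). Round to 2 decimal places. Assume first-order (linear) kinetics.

C₀ per dose = Dose / Vd = 1450 / 130 = 11.15 mg/L
Fraction remaining after one interval: r = e^(−kτ) = e^(−0.1330 × 7.63) = 0.3625
Before dose 5, 4 doses have been given (aged 1τ, 2τ, 3τ, 4τ).
C_trough = C₀ × (r + r² + … + r^4) = C₀ × r(1−r^4)/(1−r)
        = 11.15 × 0.3625 × (1 − 0.01727) / (1 − 0.3625) = 6.231 mg/L

6.23 mg/L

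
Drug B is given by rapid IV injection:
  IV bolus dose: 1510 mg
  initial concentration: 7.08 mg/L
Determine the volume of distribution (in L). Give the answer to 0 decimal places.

213 L

Vd = Dose / C₀ = 1510 / 7.08 = 213.3 L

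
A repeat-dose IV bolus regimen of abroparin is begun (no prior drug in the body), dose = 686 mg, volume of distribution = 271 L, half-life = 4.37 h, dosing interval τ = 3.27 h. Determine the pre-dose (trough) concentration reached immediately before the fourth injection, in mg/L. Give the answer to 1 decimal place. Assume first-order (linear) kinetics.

2.9 mg/L

C₀ per dose = Dose / Vd = 686 / 271 = 2.531 mg/L
k = ln2 / t½ = 0.693147 / 4.37 = 0.1586 h⁻¹
Fraction remaining after one interval: r = e^(−kτ) = e^(−0.1586 × 3.27) = 0.5953
Before dose 4, 3 doses have been given (aged 1τ, 2τ, 3τ).
C_trough = C₀ × (r + r² + … + r^3) = C₀ × r(1−r^3)/(1−r)
        = 2.531 × 0.5953 × (1 − 0.2110) / (1 − 0.5953) = 2.937 mg/L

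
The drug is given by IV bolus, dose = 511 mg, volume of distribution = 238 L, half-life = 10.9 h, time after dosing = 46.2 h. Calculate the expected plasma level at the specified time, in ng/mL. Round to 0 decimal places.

114 ng/mL

C₀ = Dose / Vd = 511.0 / 238 = 2.147 mg/L
k = ln2 / t½ = 0.693147 / 10.9 = 0.06359 h⁻¹
C = C₀ · e^(−k·t) = 2.147 × e^(−0.06359 × 46.2)
  = 2.147 × 0.05298 = 0.1137 mg/L
Convert: 0.1137 mg/L × 1000 = 113.7 ng/mL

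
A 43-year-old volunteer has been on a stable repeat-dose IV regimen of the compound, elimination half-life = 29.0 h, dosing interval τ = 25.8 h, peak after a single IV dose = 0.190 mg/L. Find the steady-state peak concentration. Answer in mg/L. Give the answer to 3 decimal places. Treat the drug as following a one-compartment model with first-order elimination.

k = ln2 / t½ = 0.693147 / 29.0 = 0.02390 h⁻¹
e^(−kτ) = e^(−0.02390 × 25.8) = 0.5398
Accumulation ratio R = 1 / (1 − e^(−kτ)) = 1 / (1 − 0.5398) = 2.173
Steady-state peak = C₀ × R = 0.190 × 2.173 = 0.4129 mg/L

0.413 mg/L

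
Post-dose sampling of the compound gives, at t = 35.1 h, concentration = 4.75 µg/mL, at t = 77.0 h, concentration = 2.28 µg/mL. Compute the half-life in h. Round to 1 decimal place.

k = ln(C₁/C₂) / (t₂ − t₁) = ln(4.75/2.28) / (77.0 − 35.1)
  = 0.7340 / 41.90 = 0.01752 h⁻¹
t½ = ln2 / k = 0.693147 / 0.01752 = 39.56 h

39.6 h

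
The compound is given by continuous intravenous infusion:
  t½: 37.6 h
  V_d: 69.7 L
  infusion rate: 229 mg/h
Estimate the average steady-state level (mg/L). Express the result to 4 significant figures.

k = ln2 / t½ = 0.693147 / 37.6 = 0.01843 h⁻¹
CL = k × Vd = 0.01843 × 69.7 = 1.285 L/h
At steady state Css = R₀ / CL = 229 / 1.285 = 178.2 mg/L

178.2 mg/L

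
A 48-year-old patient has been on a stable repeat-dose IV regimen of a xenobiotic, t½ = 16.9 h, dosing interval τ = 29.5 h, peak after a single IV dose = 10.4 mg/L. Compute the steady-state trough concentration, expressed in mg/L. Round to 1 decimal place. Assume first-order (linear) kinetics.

k = ln2 / t½ = 0.693147 / 16.9 = 0.04101 h⁻¹
e^(−kτ) = e^(−0.04101 × 29.5) = 0.2983
Accumulation ratio R = 1 / (1 − e^(−kτ)) = 1 / (1 − 0.2983) = 1.425
Steady-state trough = C₀ × R × e^(−kτ) = 10.4 × 1.425 × 0.2983 = 4.421 mg/L

4.4 mg/L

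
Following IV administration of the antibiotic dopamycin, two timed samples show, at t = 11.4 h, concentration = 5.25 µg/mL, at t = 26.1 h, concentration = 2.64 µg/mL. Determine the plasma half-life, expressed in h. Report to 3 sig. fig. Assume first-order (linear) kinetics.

14.8 h

k = ln(C₁/C₂) / (t₂ − t₁) = ln(5.25/2.64) / (26.1 − 11.4)
  = 0.6874 / 14.70 = 0.04676 h⁻¹
t½ = ln2 / k = 0.693147 / 0.04676 = 14.82 h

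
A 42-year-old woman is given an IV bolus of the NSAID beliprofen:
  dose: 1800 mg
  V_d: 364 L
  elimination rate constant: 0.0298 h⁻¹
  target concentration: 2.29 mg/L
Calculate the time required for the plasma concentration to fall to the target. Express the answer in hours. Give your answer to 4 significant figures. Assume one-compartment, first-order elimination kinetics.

C₀ = Dose / Vd = 1800 / 364 = 4.945 mg/L
t = ln(C₀ / C) / k = ln(4.945 / 2.29) / 0.02980
  = ln(2.159) / 0.02980 = 0.7696 / 0.02980 = 25.83 h

25.83 h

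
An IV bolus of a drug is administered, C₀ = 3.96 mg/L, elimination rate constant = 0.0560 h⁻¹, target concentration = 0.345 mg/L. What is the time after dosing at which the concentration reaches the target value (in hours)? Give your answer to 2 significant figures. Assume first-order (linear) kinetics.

t = ln(C₀ / C) / k = ln(3.960 / 0.345) / 0.05600
  = ln(11.48) / 0.05600 = 2.441 / 0.05600 = 43.59 h

44 h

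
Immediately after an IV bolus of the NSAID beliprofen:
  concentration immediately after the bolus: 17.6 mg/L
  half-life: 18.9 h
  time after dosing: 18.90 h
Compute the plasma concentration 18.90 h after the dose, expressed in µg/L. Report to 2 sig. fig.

8800 µg/L

k = ln2 / t½ = 0.693147 / 18.9 = 0.03667 h⁻¹
t / t½ = 18.90 / 18.9 = 1 half-lives
C = C₀ × (1/2)^1 = 17.60 × 0.5000 = 8.800 mg/L
Convert: 8.800 mg/L × 1000 = 8800 µg/L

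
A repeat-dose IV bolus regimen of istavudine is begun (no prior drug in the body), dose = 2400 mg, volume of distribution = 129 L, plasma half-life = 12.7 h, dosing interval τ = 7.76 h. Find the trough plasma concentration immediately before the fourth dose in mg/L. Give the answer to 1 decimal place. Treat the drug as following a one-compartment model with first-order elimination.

25.4 mg/L

C₀ per dose = Dose / Vd = 2400 / 129 = 18.60 mg/L
k = ln2 / t½ = 0.693147 / 12.7 = 0.05458 h⁻¹
Fraction remaining after one interval: r = e^(−kτ) = e^(−0.05458 × 7.76) = 0.6547
Before dose 4, 3 doses have been given (aged 1τ, 2τ, 3τ).
C_trough = C₀ × (r + r² + … + r^3) = C₀ × r(1−r^3)/(1−r)
        = 18.60 × 0.6547 × (1 − 0.2806) / (1 − 0.6547) = 25.37 mg/L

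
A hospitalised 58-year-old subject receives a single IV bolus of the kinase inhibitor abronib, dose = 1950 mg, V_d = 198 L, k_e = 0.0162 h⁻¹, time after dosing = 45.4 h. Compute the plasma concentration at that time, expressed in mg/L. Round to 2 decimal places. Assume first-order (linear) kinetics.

4.72 mg/L

C₀ = Dose / Vd = 1950 / 198 = 9.848 mg/L
C = C₀ · e^(−k·t) = 9.848 × e^(−0.01620 × 45.4)
  = 9.848 × 0.4793 = 4.720 mg/L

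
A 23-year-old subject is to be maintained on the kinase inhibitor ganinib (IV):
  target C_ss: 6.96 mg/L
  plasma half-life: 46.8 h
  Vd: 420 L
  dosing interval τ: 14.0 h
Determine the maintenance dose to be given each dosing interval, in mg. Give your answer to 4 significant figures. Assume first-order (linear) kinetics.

k = ln2 / t½ = 0.693147 / 46.8 = 0.01481 h⁻¹
CL = k × Vd = 0.01481 × 420 = 6.220 L/h
At steady state, Dose/τ = Css × CL.
Dose = Css × CL × τ = 6.96 × 6.220 × 14.0 = 606.1 mg

606.1 mg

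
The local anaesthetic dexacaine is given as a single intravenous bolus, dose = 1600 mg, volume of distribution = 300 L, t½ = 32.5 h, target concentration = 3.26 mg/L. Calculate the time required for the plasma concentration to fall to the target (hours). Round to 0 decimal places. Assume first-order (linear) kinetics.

23 h

C₀ = Dose / Vd = 1600 / 300 = 5.333 mg/L
k = ln2 / t½ = 0.693147 / 32.5 = 0.02133 h⁻¹
t = ln(C₀ / C) / k = ln(5.333 / 3.26) / 0.02133
  = ln(1.636) / 0.02133 = 0.4923 / 0.02133 = 23.08 h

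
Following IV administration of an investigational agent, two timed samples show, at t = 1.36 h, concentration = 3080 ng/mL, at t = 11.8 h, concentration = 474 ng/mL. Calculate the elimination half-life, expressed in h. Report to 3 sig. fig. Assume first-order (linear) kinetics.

3.87 h

k = ln(C₁/C₂) / (t₂ − t₁) = ln(3080/474) / (11.8 − 1.36)
  = 1.871 / 10.44 = 0.1792 h⁻¹
t½ = ln2 / k = 0.693147 / 0.1792 = 3.868 h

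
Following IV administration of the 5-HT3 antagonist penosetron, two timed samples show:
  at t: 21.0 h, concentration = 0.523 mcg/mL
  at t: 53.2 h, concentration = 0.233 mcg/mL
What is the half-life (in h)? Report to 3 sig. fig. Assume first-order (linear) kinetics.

27.6 h

k = ln(C₁/C₂) / (t₂ − t₁) = ln(0.523/0.233) / (53.2 − 21.0)
  = 0.8085 / 32.20 = 0.02511 h⁻¹
t½ = ln2 / k = 0.693147 / 0.02511 = 27.60 h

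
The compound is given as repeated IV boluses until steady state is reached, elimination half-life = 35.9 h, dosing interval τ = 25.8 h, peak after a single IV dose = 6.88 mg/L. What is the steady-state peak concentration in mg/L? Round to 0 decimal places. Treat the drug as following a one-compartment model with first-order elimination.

k = ln2 / t½ = 0.693147 / 35.9 = 0.01931 h⁻¹
e^(−kτ) = e^(−0.01931 × 25.8) = 0.6076
Accumulation ratio R = 1 / (1 − e^(−kτ)) = 1 / (1 − 0.6076) = 2.548
Steady-state peak = C₀ × R = 6.88 × 2.548 = 17.53 mg/L

18 mg/L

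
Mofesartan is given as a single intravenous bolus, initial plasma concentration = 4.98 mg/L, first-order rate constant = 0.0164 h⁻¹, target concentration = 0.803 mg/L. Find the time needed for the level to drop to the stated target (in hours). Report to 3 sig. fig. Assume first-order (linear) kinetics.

111 h

t = ln(C₀ / C) / k = ln(4.980 / 0.803) / 0.01640
  = ln(6.202) / 0.01640 = 1.825 / 0.01640 = 111.3 h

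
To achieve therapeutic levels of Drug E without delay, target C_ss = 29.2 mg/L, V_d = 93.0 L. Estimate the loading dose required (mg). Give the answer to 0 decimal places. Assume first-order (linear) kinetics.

LD = Css × Vd = 29.2 × 93.0 = 2716 mg

2716 mg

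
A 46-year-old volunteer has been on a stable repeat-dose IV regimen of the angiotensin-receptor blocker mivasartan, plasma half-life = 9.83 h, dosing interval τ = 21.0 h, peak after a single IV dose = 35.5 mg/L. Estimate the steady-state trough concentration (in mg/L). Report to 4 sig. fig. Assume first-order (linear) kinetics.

k = ln2 / t½ = 0.693147 / 9.83 = 0.07051 h⁻¹
e^(−kτ) = e^(−0.07051 × 21.0) = 0.2275
Accumulation ratio R = 1 / (1 − e^(−kτ)) = 1 / (1 − 0.2275) = 1.294
Steady-state trough = C₀ × R × e^(−kτ) = 35.5 × 1.294 × 0.2275 = 10.45 mg/L

10.45 mg/L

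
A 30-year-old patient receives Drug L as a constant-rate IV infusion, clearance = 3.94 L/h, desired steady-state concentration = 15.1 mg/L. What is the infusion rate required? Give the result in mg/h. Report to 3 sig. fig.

59.5 mg/h

At steady state, infusion rate R₀ = Css × CL = 15.1 × 3.940 = 59.49 mg/h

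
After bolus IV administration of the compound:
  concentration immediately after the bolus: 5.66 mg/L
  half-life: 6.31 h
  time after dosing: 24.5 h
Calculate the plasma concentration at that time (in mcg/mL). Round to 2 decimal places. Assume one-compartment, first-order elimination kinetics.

0.38 mcg/mL

k = ln2 / t½ = 0.693147 / 6.31 = 0.1098 h⁻¹
C = C₀ · e^(−k·t) = 5.660 × e^(−0.1098 × 24.5)
  = 5.660 × 0.06787 = 0.3841 mg/L
(0.3841 mg/L = 0.3841 mcg/mL)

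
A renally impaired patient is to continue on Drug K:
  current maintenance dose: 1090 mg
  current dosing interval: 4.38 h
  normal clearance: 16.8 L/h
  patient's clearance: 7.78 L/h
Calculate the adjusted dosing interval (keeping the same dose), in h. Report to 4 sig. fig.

9.458 h

To keep the same average steady-state level, dosing rate must scale with clearance.
CL ratio = 7.78 / 16.8 = 0.4631
New interval (same dose) = 4.38 / 0.4631 = 9.458 h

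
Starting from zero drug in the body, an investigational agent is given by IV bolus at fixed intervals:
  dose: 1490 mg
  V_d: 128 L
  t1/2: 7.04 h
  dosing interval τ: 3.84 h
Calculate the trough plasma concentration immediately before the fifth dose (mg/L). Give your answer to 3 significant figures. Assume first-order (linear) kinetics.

C₀ per dose = Dose / Vd = 1490 / 128 = 11.64 mg/L
k = ln2 / t½ = 0.693147 / 7.04 = 0.09846 h⁻¹
Fraction remaining after one interval: r = e^(−kτ) = e^(−0.09846 × 3.84) = 0.6852
Before dose 5, 4 doses have been given (aged 1τ, 2τ, 3τ, 4τ).
C_trough = C₀ × (r + r² + … + r^4) = C₀ × r(1−r^4)/(1−r)
        = 11.64 × 0.6852 × (1 − 0.2204) / (1 − 0.6852) = 19.75 mg/L

19.8 mg/L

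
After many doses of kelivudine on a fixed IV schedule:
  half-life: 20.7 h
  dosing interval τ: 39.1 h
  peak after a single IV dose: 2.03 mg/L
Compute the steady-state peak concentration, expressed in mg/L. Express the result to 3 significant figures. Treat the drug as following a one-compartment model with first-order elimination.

2.78 mg/L

k = ln2 / t½ = 0.693147 / 20.7 = 0.03349 h⁻¹
e^(−kτ) = e^(−0.03349 × 39.1) = 0.2700
Accumulation ratio R = 1 / (1 − e^(−kτ)) = 1 / (1 − 0.2700) = 1.370
Steady-state peak = C₀ × R = 2.03 × 1.370 = 2.781 mg/L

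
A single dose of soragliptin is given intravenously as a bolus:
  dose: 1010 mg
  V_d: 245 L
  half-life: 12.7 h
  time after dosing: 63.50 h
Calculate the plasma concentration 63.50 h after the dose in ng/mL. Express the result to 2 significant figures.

130 ng/mL

C₀ = Dose / Vd = 1010 / 245 = 4.122 mg/L
k = ln2 / t½ = 0.693147 / 12.7 = 0.05458 h⁻¹
t / t½ = 63.50 / 12.7 = 5 half-lives
C = C₀ × (1/2)^5 = 4.122 × 0.03125 = 0.1288 mg/L
Convert: 0.1288 mg/L × 1000 = 128.8 ng/mL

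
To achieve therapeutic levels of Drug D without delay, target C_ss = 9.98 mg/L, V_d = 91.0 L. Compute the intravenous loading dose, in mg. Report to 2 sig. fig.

LD = Css × Vd = 9.98 × 91.0 = 908.2 mg

910 mg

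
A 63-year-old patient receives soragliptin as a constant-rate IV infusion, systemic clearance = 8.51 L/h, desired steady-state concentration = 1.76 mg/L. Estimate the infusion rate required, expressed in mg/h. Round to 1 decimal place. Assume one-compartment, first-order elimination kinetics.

15.0 mg/h

At steady state, infusion rate R₀ = Css × CL = 1.76 × 8.510 = 14.98 mg/h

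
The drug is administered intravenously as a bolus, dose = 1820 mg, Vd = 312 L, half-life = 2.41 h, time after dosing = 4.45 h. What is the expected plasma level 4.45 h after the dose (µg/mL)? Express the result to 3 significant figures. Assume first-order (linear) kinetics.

1.62 µg/mL

C₀ = Dose / Vd = 1820 / 312 = 5.833 mg/L
k = ln2 / t½ = 0.693147 / 2.41 = 0.2876 h⁻¹
C = C₀ · e^(−k·t) = 5.833 × e^(−0.2876 × 4.45)
  = 5.833 × 0.2781 = 1.622 mg/L
(1.622 mg/L = 1.622 µg/mL)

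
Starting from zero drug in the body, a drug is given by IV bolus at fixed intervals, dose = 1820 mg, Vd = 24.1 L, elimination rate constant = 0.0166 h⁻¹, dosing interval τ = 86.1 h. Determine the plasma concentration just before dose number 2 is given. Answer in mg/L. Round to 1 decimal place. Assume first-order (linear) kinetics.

C₀ per dose = Dose / Vd = 1820 / 24.1 = 75.52 mg/L
Fraction remaining after one interval: r = e^(−kτ) = e^(−0.01660 × 86.1) = 0.2395
Before dose 2, 1 dose has been given (aged 1τ).
C_trough = C₀ × r = 75.52 × 0.2395 = 18.09 mg/L

18.1 mg/L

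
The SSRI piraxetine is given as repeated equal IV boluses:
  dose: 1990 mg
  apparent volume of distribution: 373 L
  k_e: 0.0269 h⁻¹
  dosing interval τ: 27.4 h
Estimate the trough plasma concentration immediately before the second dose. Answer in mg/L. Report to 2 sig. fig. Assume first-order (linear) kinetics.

C₀ per dose = Dose / Vd = 1990 / 373 = 5.335 mg/L
Fraction remaining after one interval: r = e^(−kτ) = e^(−0.02690 × 27.4) = 0.4785
Before dose 2, 1 dose has been given (aged 1τ).
C_trough = C₀ × r = 5.335 × 0.4785 = 2.553 mg/L

2.6 mg/L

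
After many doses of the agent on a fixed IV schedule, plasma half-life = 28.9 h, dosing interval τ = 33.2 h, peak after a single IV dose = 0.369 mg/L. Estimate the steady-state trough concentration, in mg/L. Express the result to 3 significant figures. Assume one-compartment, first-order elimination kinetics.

0.303 mg/L

k = ln2 / t½ = 0.693147 / 28.9 = 0.02398 h⁻¹
e^(−kτ) = e^(−0.02398 × 33.2) = 0.4511
Accumulation ratio R = 1 / (1 − e^(−kτ)) = 1 / (1 − 0.4511) = 1.822
Steady-state trough = C₀ × R × e^(−kτ) = 0.369 × 1.822 × 0.4511 = 0.3033 mg/L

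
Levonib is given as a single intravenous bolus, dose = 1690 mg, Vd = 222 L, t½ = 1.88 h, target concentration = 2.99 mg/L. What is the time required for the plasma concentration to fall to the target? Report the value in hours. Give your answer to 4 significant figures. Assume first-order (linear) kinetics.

C₀ = Dose / Vd = 1690 / 222 = 7.613 mg/L
k = ln2 / t½ = 0.693147 / 1.88 = 0.3687 h⁻¹
t = ln(C₀ / C) / k = ln(7.613 / 2.99) / 0.3687
  = ln(2.546) / 0.3687 = 0.9345 / 0.3687 = 2.535 h

2.535 h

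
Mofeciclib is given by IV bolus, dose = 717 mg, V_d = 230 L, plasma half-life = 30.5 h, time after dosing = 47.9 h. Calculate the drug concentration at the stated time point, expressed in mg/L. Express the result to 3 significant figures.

C₀ = Dose / Vd = 717.0 / 230 = 3.117 mg/L
k = ln2 / t½ = 0.693147 / 30.5 = 0.02273 h⁻¹
C = C₀ · e^(−k·t) = 3.117 × e^(−0.02273 × 47.9)
  = 3.117 × 0.3366 = 1.049 mg/L

1.05 mg/L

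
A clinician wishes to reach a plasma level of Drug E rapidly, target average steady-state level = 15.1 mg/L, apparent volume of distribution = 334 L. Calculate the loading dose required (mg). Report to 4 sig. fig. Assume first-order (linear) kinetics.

5043 mg

LD = Css × Vd = 15.1 × 334 = 5043 mg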